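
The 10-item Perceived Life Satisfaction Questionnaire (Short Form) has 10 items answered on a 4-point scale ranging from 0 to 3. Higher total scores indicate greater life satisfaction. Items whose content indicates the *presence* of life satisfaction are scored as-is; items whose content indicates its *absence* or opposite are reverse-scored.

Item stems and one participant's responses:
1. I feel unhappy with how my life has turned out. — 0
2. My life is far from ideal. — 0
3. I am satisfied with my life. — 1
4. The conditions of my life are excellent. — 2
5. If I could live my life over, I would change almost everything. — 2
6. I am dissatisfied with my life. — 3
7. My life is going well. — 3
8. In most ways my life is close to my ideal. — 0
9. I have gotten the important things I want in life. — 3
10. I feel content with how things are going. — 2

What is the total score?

Items 1, 2, 5, 6 describe the absence/opposite of life satisfaction → reverse-score.
on a 0–3 scale, reversed = 3 − raw.
  item 1: 3 − 0 = 3
  item 2: 3 − 0 = 3
  item 3: 1
  item 4: 2
  item 5: 3 − 2 = 1
  item 6: 3 − 3 = 0
  item 7: 3
  item 8: 0
  item 9: 3
  item 10: 2
Total = 3 + 3 + 1 + 2 + 1 + 0 + 3 + 0 + 3 + 2 = 18

18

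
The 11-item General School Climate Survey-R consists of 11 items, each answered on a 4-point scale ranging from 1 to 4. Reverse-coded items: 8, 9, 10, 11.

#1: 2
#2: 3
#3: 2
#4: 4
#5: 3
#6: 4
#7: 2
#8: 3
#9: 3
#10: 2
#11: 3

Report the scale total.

29

Reverse-coded items (reverse-coded value = 5 − response):
  item 8: 5 − 3 = 2
  item 9: 5 − 3 = 2
  item 10: 5 − 2 = 3
  item 11: 5 − 3 = 2
Scored responses: 2, 3, 2, 4, 3, 4, 2, 2, 2, 3, 2
Total = 2 + 3 + 2 + 4 + 3 + 4 + 2 + 2 + 2 + 3 + 2 = 29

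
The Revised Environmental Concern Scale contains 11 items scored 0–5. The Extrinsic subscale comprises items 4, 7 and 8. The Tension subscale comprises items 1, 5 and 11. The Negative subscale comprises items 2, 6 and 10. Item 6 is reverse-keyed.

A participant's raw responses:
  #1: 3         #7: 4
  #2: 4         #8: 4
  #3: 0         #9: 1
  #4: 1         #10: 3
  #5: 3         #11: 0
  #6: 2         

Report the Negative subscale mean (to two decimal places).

Negative items: 2, 6, 10.
Of these, item 6 is reverse-keyed; on a 0–5 scale, reversed = 5 − raw.
  item 2: 4
  item 6: 5 − 2 = 3
  item 10: 3
Sum = 4 + 3 + 3 = 10
Mean = 10 / 3 = 3.33

3.33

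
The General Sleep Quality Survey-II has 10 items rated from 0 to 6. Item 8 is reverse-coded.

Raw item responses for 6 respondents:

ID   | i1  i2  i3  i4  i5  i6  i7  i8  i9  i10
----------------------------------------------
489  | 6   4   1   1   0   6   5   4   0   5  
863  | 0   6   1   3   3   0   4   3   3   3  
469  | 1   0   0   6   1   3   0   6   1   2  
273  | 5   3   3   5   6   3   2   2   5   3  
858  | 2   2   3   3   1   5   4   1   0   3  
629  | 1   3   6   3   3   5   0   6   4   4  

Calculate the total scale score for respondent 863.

Respondent 863 raw: 0, 6, 1, 3, 3, 0, 4, 3, 3, 3.
Reverse-coded (reverse-coded value = 6 − response):
  item 1: 0
  item 2: 6
  item 3: 1
  item 4: 3
  item 5: 3
  item 6: 0
  item 7: 4
  item 8: 6 − 3 = 3
  item 9: 3
  item 10: 3
Sum = 0 + 6 + 1 + 3 + 3 + 0 + 4 + 3 + 3 + 3 = 26

26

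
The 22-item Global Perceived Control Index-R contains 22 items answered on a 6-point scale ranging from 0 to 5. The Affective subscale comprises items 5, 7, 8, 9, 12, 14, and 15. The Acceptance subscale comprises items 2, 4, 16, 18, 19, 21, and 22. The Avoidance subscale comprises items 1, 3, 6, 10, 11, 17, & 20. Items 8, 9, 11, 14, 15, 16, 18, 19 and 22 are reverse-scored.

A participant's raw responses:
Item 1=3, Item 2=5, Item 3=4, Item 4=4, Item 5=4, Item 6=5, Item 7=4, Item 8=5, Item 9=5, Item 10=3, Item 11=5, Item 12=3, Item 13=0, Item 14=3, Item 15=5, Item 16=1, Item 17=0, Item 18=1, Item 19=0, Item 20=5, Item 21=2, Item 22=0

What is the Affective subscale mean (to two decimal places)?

1.86

Affective items: 5, 7, 8, 9, 12, 14, 15.
Of these, items 8, 9, 14, & 15 are reverse-scored; reversed = (0+5) − raw = 5 − raw.
  item 5: 4
  item 7: 4
  item 8: 5 − 5 = 0
  item 9: 5 − 5 = 0
  item 12: 3
  item 14: 5 − 3 = 2
  item 15: 5 − 5 = 0
Sum = 4 + 4 + 0 + 0 + 3 + 2 + 0 = 13
Mean = 13 / 7 = 1.86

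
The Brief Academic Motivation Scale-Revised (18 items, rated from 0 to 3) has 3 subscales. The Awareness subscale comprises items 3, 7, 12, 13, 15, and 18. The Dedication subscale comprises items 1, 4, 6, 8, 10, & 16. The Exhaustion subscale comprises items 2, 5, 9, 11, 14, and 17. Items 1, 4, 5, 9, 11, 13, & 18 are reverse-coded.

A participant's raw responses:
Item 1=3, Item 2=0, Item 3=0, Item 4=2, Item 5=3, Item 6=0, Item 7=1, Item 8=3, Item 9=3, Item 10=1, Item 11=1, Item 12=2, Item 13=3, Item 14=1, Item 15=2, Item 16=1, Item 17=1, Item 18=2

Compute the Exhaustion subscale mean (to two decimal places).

0.67

Exhaustion items: 2, 5, 9, 11, 14, 17.
Of these, items 5, 9, & 11 are reverse-coded; reverse-coded value = 3 − response.
  item 2: 0
  item 5: 3 − 3 = 0
  item 9: 3 − 3 = 0
  item 11: 3 − 1 = 2
  item 14: 1
  item 17: 1
Sum = 0 + 0 + 0 + 2 + 1 + 1 = 4
Mean = 4 / 6 = 0.67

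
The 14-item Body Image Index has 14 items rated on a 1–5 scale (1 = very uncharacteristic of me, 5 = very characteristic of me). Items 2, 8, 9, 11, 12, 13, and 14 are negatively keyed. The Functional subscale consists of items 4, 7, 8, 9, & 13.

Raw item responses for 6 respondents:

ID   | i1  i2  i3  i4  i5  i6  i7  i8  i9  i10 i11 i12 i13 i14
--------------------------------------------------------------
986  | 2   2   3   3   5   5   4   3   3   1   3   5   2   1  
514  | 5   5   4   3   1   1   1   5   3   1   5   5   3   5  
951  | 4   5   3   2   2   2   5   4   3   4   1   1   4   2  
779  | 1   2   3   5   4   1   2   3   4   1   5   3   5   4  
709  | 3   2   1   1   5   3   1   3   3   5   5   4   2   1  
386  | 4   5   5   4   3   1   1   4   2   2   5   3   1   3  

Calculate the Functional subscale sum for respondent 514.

11

Respondent 514 raw: 5, 5, 4, 3, 1, 1, 1, 5, 3, 1, 5, 5, 3, 5.
Functional items: 4, 7, 8, 9, 13.
Reverse-coded (reversed = (1+5) − raw = 6 − raw):
  item 4: 3
  item 7: 1
  item 8: 6 − 5 = 1
  item 9: 6 − 3 = 3
  item 13: 6 − 3 = 3
Sum = 3 + 1 + 1 + 3 + 3 = 11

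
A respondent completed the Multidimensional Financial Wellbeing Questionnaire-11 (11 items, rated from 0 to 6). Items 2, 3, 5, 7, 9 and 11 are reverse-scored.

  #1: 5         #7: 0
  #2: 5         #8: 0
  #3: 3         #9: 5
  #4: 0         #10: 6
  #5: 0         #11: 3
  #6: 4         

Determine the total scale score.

35

Reversing items 2, 3, 5, 7, 9, and 11 with 6 − raw:
Total = 5 + (6−5) + (6−3) + 0 + (6−0) + 4 + (6−0) + 0 + (6−5) + 6 + (6−3)
      = 5 + 1 + 3 + 0 + 6 + 4 + 6 + 0 + 1 + 6 + 3 = 35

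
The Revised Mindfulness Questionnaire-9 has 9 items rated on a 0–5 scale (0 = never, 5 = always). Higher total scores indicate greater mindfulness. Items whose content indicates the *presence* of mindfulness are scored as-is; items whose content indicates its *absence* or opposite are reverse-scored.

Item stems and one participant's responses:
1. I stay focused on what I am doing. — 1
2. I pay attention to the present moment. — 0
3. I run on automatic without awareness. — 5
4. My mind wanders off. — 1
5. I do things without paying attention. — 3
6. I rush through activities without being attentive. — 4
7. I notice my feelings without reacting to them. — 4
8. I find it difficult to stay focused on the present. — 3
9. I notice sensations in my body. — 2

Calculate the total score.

Items 3, 4, 5, 6, 8 describe the absence/opposite of mindfulness → reverse-score.
reverse-coded value = 5 − response.
  item 1: 1
  item 2: 0
  item 3: 5 − 5 = 0
  item 4: 5 − 1 = 4
  item 5: 5 − 3 = 2
  item 6: 5 − 4 = 1
  item 7: 4
  item 8: 5 − 3 = 2
  item 9: 2
Total = 1 + 0 + 0 + 4 + 2 + 1 + 4 + 2 + 2 = 16

16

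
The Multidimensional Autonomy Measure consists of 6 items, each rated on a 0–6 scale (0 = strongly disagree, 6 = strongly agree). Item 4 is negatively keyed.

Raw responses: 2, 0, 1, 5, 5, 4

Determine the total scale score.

13

Reverse-coded items (reversed = (0+6) − raw = 6 − raw):
  item 4: 6 − 5 = 1
After reverse-coding: 2, 0, 1, 1, 5, 4
Total = 2 + 0 + 1 + 1 + 5 + 4 = 13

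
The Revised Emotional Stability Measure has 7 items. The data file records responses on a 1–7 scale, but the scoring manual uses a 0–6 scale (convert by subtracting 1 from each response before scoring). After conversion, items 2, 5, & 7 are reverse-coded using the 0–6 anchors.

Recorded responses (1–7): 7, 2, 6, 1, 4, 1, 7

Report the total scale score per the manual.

Convert to 0–6: 6, 1, 5, 0, 3, 0, 6
Reverse-coded (reverse-coded value = 6 − response):
  item 2: 6 − 1 = 5
  item 5: 6 − 3 = 3
  item 7: 6 − 6 = 0
Scored: 6, 5, 5, 0, 3, 0, 0
Total = 19

19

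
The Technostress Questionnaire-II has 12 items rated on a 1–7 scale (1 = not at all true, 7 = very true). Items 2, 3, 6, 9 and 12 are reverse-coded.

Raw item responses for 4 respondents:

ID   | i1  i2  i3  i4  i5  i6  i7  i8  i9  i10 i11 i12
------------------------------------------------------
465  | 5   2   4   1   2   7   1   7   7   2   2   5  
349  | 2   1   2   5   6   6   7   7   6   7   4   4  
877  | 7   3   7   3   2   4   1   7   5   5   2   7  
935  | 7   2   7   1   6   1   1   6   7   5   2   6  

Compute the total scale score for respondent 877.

41

Respondent 877 raw: 7, 3, 7, 3, 2, 4, 1, 7, 5, 5, 2, 7.
Reverse-coded (reverse-coded value = 8 − response):
  item 1: 7
  item 2: 8 − 3 = 5
  item 3: 8 − 7 = 1
  item 4: 3
  item 5: 2
  item 6: 8 − 4 = 4
  item 7: 1
  item 8: 7
  item 9: 8 − 5 = 3
  item 10: 5
  item 11: 2
  item 12: 8 − 7 = 1
Sum = 7 + 5 + 1 + 3 + 2 + 4 + 1 + 7 + 3 + 5 + 2 + 1 = 41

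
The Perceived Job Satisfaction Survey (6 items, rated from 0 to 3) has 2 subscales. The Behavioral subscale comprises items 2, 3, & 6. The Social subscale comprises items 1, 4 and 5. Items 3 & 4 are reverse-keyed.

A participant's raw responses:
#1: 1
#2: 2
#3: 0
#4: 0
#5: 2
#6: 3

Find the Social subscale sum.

6

Social items: 1, 4, 5.
Of these, item 4 is reverse-keyed; reverse-coded value = 3 − response.
  item 1: 1
  item 4: 3 − 0 = 3
  item 5: 2
Sum = 1 + 3 + 2 = 6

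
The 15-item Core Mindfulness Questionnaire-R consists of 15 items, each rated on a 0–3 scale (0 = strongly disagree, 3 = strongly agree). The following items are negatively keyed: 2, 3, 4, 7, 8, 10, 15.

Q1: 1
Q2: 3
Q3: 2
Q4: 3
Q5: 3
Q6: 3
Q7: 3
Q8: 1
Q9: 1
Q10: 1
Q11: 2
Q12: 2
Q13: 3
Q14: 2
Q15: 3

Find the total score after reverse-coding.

Reverse-coded items (reversed = (0+3) − raw = 3 − raw):
  item 2: 3 − 3 = 0
  item 3: 3 − 2 = 1
  item 4: 3 − 3 = 0
  item 7: 3 − 3 = 0
  item 8: 3 − 1 = 2
  item 10: 3 − 1 = 2
  item 15: 3 − 3 = 0
Scored responses: 1, 0, 1, 0, 3, 3, 0, 2, 1, 2, 2, 2, 3, 2, 0
Total = 1 + 0 + 1 + 0 + 3 + 3 + 0 + 2 + 1 + 2 + 2 + 2 + 3 + 2 + 0 = 22

22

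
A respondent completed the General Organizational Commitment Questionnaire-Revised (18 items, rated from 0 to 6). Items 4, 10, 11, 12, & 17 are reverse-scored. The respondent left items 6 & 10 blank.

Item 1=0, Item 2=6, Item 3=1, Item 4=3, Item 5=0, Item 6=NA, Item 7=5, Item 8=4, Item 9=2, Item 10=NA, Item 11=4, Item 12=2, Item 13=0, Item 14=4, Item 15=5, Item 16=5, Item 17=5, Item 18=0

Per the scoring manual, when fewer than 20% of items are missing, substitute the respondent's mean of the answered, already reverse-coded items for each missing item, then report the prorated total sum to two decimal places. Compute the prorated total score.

47.25

Reverse-coded (reverse-coded value = 6 − response):
  item 4: 6 − 3 = 3
  item 11: 6 − 4 = 2
  item 12: 6 − 2 = 4
  item 17: 6 − 5 = 1
Completed scored items (16 of 18): 0, 6, 1, 3, 0, 5, 4, 2, 2, 4, 0, 4, 5, 5, 1, 0; sum = 42.
Person mean = 42 / 16 ≈ 2.6250
Prorated total = (42 / 16) × 18 = 47.25 (to 2 dp)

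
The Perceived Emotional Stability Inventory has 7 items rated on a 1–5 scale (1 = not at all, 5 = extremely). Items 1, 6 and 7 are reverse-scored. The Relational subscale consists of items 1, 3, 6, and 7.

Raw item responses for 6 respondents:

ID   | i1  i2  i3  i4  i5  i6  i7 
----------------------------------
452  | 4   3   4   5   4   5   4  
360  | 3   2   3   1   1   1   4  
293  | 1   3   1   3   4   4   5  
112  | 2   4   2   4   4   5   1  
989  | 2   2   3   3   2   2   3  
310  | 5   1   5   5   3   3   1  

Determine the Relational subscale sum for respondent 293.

Respondent 293 raw: 1, 3, 1, 3, 4, 4, 5.
Relational items: 1, 3, 6, 7.
Reverse-coded (on a 1–5 scale, reversed = 6 − raw):
  item 1: 6 − 1 = 5
  item 3: 1
  item 6: 6 − 4 = 2
  item 7: 6 − 5 = 1
Sum = 5 + 1 + 2 + 1 = 9

9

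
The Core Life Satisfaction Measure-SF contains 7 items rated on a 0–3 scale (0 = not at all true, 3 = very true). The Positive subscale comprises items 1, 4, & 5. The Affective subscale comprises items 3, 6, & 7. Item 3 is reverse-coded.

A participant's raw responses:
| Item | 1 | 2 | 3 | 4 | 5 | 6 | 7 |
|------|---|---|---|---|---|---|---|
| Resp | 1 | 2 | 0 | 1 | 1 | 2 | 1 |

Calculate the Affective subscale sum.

6

Affective items: 3, 6, 7.
Of these, item 3 is reverse-coded; reverse-coded value = 3 − response.
  item 3: 3 − 0 = 3
  item 6: 2
  item 7: 1
Sum = 3 + 2 + 1 = 6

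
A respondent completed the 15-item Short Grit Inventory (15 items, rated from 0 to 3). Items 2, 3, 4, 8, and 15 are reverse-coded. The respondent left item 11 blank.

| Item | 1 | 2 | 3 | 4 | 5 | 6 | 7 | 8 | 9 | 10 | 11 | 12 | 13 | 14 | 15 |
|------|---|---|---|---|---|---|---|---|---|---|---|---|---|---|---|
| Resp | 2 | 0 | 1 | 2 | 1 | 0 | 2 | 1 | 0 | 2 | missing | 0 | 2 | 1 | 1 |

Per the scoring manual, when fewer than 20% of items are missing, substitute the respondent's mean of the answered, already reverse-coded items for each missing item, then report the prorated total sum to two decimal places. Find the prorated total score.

Reverse-coded (on a 0–3 scale, reversed = 3 − raw):
  item 2: 3 − 0 = 3
  item 3: 3 − 1 = 2
  item 4: 3 − 2 = 1
  item 8: 3 − 1 = 2
  item 15: 3 − 1 = 2
Completed scored items (14 of 15): 2, 3, 2, 1, 1, 0, 2, 2, 0, 2, 0, 2, 1, 2; sum = 20.
Person mean = 20 / 14 ≈ 1.4286
Prorated total = (20 / 14) × 15 = 21.43 (to 2 dp)

21.43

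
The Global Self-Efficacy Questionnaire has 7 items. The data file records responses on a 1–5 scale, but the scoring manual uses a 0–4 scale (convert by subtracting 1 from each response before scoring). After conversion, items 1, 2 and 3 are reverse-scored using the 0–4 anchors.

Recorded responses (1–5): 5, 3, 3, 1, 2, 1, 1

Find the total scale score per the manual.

5

Convert to 0–4: 4, 2, 2, 0, 1, 0, 0
Reverse-coded (reverse-coded value = 4 − response):
  item 1: 4 − 4 = 0
  item 2: 4 − 2 = 2
  item 3: 4 − 2 = 2
Scored: 0, 2, 2, 0, 1, 0, 0
Total = 5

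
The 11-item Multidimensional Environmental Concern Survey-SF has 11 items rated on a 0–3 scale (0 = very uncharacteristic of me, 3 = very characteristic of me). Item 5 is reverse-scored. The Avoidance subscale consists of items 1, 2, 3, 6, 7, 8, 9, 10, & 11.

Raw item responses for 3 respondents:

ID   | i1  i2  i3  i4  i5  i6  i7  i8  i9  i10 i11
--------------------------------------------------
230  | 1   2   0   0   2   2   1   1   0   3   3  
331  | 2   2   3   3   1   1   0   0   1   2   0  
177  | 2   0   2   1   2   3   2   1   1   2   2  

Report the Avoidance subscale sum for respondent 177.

Respondent 177 raw: 2, 0, 2, 1, 2, 3, 2, 1, 1, 2, 2.
Avoidance items: 1, 2, 3, 6, 7, 8, 9, 10, 11.
Reverse-coded (on a 0–3 scale, reversed = 3 − raw):
  item 1: 2
  item 2: 0
  item 3: 2
  item 6: 3
  item 7: 2
  item 8: 1
  item 9: 1
  item 10: 2
  item 11: 2
Sum = 2 + 0 + 2 + 3 + 2 + 1 + 1 + 2 + 2 = 15

15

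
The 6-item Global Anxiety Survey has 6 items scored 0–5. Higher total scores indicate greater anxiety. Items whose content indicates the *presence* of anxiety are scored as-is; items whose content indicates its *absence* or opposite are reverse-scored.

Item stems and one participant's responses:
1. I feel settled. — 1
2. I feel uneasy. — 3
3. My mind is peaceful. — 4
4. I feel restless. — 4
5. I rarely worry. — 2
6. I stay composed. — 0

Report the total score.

Items 1, 3, 5, 6 describe the absence/opposite of anxiety → reverse-score.
reversed = (0+5) − raw = 5 − raw.
  item 1: 5 − 1 = 4
  item 2: 3
  item 3: 5 − 4 = 1
  item 4: 4
  item 5: 5 − 2 = 3
  item 6: 5 − 0 = 5
Total = 4 + 3 + 1 + 4 + 3 + 5 = 20

20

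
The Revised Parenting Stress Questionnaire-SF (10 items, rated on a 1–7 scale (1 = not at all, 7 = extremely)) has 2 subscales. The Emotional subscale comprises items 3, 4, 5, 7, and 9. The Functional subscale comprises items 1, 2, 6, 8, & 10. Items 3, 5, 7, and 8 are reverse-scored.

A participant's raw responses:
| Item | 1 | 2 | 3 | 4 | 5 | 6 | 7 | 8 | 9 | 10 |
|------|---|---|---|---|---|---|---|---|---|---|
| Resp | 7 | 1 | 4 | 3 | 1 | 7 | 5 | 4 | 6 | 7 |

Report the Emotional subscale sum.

Emotional items: 3, 4, 5, 7, 9.
Of these, items 3, 5, and 7 are reverse-scored; reversed = (1+7) − raw = 8 − raw.
  item 3: 8 − 4 = 4
  item 4: 3
  item 5: 8 − 1 = 7
  item 7: 8 − 5 = 3
  item 9: 6
Sum = 4 + 3 + 7 + 3 + 6 = 23

23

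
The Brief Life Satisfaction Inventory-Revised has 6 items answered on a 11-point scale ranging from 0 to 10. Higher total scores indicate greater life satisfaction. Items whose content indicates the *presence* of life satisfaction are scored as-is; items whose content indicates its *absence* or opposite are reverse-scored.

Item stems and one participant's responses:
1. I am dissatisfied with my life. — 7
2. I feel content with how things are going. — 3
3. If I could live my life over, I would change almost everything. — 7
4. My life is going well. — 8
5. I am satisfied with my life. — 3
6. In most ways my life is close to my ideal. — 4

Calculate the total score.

24

Items 1, 3 describe the absence/opposite of life satisfaction → reverse-score.
on a 0–10 scale, reversed = 10 − raw.
  item 1: 10 − 7 = 3
  item 2: 3
  item 3: 10 − 7 = 3
  item 4: 8
  item 5: 3
  item 6: 4
Total = 3 + 3 + 3 + 8 + 3 + 4 = 24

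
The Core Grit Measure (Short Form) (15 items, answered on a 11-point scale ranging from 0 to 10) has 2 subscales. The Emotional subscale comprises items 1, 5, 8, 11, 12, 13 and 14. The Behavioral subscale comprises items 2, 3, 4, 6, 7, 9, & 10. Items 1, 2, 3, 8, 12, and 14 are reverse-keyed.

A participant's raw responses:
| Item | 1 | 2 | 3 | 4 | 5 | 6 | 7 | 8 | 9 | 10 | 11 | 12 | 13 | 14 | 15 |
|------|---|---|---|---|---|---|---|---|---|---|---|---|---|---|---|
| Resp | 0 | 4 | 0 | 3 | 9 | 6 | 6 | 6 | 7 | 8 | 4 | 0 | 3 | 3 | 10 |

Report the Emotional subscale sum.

47

Emotional items: 1, 5, 8, 11, 12, 13, 14.
Of these, items 1, 8, 12, and 14 are reverse-keyed; on a 0–10 scale, reversed = 10 − raw.
  item 1: 10 − 0 = 10
  item 5: 9
  item 8: 10 − 6 = 4
  item 11: 4
  item 12: 10 − 0 = 10
  item 13: 3
  item 14: 10 − 3 = 7
Sum = 10 + 9 + 4 + 4 + 10 + 3 + 7 = 47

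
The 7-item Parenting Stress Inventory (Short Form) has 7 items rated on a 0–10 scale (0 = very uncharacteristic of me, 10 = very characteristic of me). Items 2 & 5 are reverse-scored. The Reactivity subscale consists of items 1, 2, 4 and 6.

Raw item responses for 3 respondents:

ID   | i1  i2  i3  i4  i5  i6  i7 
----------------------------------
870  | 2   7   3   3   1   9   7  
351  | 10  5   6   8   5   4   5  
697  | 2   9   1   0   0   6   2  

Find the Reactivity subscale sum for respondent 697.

Respondent 697 raw: 2, 9, 1, 0, 0, 6, 2.
Reactivity items: 1, 2, 4, 6.
Reverse-coded (reversed = (0+10) − raw = 10 − raw):
  item 1: 2
  item 2: 10 − 9 = 1
  item 4: 0
  item 6: 6
Sum = 2 + 1 + 0 + 6 = 9

9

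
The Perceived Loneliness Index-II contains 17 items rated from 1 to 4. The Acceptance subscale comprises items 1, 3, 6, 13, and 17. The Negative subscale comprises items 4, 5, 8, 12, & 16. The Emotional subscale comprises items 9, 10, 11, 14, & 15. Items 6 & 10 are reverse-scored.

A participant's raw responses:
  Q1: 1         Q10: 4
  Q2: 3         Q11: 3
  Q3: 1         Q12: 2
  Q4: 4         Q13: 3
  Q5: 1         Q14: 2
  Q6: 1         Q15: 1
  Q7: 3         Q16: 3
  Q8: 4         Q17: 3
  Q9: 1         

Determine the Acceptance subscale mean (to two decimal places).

Acceptance items: 1, 3, 6, 13, 17.
Of these, item 6 is reverse-scored; reversed = (1+4) − raw = 5 − raw.
  item 1: 1
  item 3: 1
  item 6: 5 − 1 = 4
  item 13: 3
  item 17: 3
Sum = 1 + 1 + 4 + 3 + 3 = 12
Mean = 12 / 5 = 2.40

2.40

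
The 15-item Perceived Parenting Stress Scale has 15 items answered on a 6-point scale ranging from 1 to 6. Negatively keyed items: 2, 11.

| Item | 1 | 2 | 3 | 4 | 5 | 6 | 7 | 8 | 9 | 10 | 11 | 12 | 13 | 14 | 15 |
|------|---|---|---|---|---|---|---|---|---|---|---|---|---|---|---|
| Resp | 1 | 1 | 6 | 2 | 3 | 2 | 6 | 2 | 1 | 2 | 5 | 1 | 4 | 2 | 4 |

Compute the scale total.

44

Reversing items 2 & 11 with 7 − raw:
Total = 1 + (7−1) + 6 + 2 + 3 + 2 + 6 + 2 + 1 + 2 + (7−5) + 1 + 4 + 2 + 4
      = 1 + 6 + 6 + 2 + 3 + 2 + 6 + 2 + 1 + 2 + 2 + 1 + 4 + 2 + 4 = 44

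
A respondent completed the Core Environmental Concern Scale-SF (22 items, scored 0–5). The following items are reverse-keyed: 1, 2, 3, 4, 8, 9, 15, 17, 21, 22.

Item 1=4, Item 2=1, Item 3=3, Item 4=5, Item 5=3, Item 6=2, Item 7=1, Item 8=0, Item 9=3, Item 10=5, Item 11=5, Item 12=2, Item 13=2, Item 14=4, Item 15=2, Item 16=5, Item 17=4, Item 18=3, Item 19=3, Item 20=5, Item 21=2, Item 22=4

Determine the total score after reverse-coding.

Reverse-keyed items use 5 − raw:
  item 1: 5 − 4 = 1
  item 2: 5 − 1 = 4
  item 3: 5 − 3 = 2
  item 4: 5 − 5 = 0
  item 8: 5 − 0 = 5
  item 9: 5 − 3 = 2
  item 15: 5 − 2 = 3
  item 17: 5 − 4 = 1
  item 21: 5 − 2 = 3
  item 22: 5 − 4 = 1
After reverse-coding: 1, 4, 2, 0, 3, 2, 1, 5, 2, 5, 5, 2, 2, 4, 3, 5, 1, 3, 3, 5, 3, 1
Total = 1 + 4 + 2 + 0 + 3 + 2 + 1 + 5 + 2 + 5 + 5 + 2 + 2 + 4 + 3 + 5 + 1 + 3 + 3 + 5 + 3 + 1 = 62

62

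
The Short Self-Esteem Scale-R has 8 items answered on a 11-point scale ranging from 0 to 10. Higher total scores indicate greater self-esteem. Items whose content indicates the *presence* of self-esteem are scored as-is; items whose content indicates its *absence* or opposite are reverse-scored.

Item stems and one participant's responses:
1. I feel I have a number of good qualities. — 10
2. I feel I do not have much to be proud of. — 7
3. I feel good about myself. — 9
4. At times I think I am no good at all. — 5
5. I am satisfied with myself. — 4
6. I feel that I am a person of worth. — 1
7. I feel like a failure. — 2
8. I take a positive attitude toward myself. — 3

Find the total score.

Items 2, 4, 7 describe the absence/opposite of self-esteem → reverse-score.
reverse-coded value = 10 − response.
  item 1: 10
  item 2: 10 − 7 = 3
  item 3: 9
  item 4: 10 − 5 = 5
  item 5: 4
  item 6: 1
  item 7: 10 − 2 = 8
  item 8: 3
Total = 10 + 3 + 9 + 5 + 4 + 1 + 8 + 3 = 43

43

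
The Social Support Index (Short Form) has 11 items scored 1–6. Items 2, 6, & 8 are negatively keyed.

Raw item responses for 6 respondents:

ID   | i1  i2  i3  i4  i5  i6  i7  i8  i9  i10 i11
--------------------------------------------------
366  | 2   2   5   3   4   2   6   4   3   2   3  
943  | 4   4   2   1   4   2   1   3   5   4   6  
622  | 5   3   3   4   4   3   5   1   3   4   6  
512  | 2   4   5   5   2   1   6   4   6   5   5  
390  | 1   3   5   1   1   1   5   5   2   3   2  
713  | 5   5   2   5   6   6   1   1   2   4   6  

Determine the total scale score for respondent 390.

32

Respondent 390 raw: 1, 3, 5, 1, 1, 1, 5, 5, 2, 3, 2.
Reverse-coded (reverse-coded value = 7 − response):
  item 1: 1
  item 2: 7 − 3 = 4
  item 3: 5
  item 4: 1
  item 5: 1
  item 6: 7 − 1 = 6
  item 7: 5
  item 8: 7 − 5 = 2
  item 9: 2
  item 10: 3
  item 11: 2
Sum = 1 + 4 + 5 + 1 + 1 + 6 + 5 + 2 + 2 + 3 + 2 = 32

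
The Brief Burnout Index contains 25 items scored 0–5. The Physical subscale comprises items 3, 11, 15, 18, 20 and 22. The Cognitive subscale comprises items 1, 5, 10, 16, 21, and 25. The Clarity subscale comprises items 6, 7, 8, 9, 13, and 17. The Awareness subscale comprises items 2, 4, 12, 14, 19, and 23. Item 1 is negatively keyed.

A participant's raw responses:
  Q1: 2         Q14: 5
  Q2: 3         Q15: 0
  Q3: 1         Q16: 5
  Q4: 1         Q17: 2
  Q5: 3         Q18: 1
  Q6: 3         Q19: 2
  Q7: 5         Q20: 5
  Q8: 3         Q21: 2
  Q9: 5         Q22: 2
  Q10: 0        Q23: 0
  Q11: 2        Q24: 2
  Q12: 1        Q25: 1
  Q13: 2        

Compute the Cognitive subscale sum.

14

Cognitive items: 1, 5, 10, 16, 21, 25.
Of these, item 1 is negatively keyed; reversed = (0+5) − raw = 5 − raw.
  item 1: 5 − 2 = 3
  item 5: 3
  item 10: 0
  item 16: 5
  item 21: 2
  item 25: 1
Sum = 3 + 3 + 0 + 5 + 2 + 1 = 14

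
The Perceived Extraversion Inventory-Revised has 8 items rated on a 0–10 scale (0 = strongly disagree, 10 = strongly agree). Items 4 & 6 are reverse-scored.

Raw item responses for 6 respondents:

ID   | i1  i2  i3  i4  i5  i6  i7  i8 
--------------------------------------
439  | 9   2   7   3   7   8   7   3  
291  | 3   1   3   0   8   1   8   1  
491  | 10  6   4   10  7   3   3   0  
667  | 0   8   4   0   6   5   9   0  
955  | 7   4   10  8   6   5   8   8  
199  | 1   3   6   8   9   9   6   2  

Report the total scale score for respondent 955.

Respondent 955 raw: 7, 4, 10, 8, 6, 5, 8, 8.
Reverse-coded (reversed = (0+10) − raw = 10 − raw):
  item 1: 7
  item 2: 4
  item 3: 10
  item 4: 10 − 8 = 2
  item 5: 6
  item 6: 10 − 5 = 5
  item 7: 8
  item 8: 8
Sum = 7 + 4 + 10 + 2 + 6 + 5 + 8 + 8 = 50

50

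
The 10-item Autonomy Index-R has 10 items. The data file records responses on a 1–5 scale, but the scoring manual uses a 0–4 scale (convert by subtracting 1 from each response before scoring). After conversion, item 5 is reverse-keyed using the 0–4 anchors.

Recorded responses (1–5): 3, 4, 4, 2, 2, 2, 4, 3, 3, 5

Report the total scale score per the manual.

Convert to 0–4: 2, 3, 3, 1, 1, 1, 3, 2, 2, 4
Reverse-coded (reverse-coded value = 4 − response):
  item 5: 4 − 1 = 3
Scored: 2, 3, 3, 1, 3, 1, 3, 2, 2, 4
Total = 24

24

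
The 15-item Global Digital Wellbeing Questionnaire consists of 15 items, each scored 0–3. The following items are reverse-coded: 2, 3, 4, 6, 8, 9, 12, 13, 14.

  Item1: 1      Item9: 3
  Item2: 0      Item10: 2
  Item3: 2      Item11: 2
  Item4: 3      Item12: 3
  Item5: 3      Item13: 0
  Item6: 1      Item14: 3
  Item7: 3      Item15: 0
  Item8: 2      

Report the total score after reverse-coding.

Reverse-coded items use 3 − raw:
  item 2: 3 − 0 = 3
  item 3: 3 − 2 = 1
  item 4: 3 − 3 = 0
  item 6: 3 − 1 = 2
  item 8: 3 − 2 = 1
  item 9: 3 − 3 = 0
  item 12: 3 − 3 = 0
  item 13: 3 − 0 = 3
  item 14: 3 − 3 = 0
Scored items: 1, 3, 1, 0, 3, 2, 3, 1, 0, 2, 2, 0, 3, 0, 0
Total = 1 + 3 + 1 + 0 + 3 + 2 + 3 + 1 + 0 + 2 + 2 + 0 + 3 + 0 + 0 = 21

21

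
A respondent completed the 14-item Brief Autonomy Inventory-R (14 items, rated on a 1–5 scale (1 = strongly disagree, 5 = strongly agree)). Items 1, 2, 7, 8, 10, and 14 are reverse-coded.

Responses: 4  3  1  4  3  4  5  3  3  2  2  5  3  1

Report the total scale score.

Raw sum = 43. Reverse-coded items: 1, 2, 7, 8, 10, 14; their raw sum = 18.
Each reversal replaces raw with 6 − raw, changing the total by 6 − 2·raw per item.
Total = 43 + 6·6 − 2·18 = 43 + 36 − 36 = 43

43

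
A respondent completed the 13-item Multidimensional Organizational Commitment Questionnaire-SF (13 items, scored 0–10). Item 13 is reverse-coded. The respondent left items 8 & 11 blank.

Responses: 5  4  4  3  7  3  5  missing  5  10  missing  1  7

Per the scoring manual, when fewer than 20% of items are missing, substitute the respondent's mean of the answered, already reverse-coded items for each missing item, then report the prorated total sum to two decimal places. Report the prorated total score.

Reverse-coded (reverse-coded value = 10 − response):
  item 13: 10 − 7 = 3
Completed scored items (11 of 13): 5, 4, 4, 3, 7, 3, 5, 5, 10, 1, 3; sum = 50.
Person mean = 50 / 11 ≈ 4.5455
Prorated total = (50 / 11) × 13 = 59.09 (to 2 dp)

59.09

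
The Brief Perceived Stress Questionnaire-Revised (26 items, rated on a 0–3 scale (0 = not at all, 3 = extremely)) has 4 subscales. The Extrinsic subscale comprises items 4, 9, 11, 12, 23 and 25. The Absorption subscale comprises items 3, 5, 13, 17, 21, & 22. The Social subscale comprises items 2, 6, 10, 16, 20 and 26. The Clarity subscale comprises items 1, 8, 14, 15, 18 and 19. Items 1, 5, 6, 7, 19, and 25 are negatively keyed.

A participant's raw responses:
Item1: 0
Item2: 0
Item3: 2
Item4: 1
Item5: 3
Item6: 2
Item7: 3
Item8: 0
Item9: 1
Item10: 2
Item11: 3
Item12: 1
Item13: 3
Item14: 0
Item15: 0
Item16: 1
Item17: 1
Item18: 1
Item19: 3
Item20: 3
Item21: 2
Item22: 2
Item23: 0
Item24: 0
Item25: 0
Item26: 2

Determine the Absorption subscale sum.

10

Absorption items: 3, 5, 13, 17, 21, 22.
Of these, item 5 is negatively keyed; on a 0–3 scale, reversed = 3 − raw.
  item 3: 2
  item 5: 3 − 3 = 0
  item 13: 3
  item 17: 1
  item 21: 2
  item 22: 2
Sum = 2 + 0 + 3 + 1 + 2 + 2 = 10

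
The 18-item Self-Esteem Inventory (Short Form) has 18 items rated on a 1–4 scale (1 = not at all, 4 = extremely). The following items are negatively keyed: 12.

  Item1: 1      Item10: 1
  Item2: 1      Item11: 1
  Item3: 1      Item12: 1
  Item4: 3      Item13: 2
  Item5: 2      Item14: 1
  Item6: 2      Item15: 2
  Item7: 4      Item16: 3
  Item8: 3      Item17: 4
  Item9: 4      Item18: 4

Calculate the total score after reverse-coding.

43

Reverse-coded items (on a 1–4 scale, reversed = 5 − raw):
  item 12: 5 − 1 = 4
Scored items: 1, 1, 1, 3, 2, 2, 4, 3, 4, 1, 1, 4, 2, 1, 2, 3, 4, 4
Total = 1 + 1 + 1 + 3 + 2 + 2 + 4 + 3 + 4 + 1 + 1 + 4 + 2 + 1 + 2 + 3 + 4 + 4 = 43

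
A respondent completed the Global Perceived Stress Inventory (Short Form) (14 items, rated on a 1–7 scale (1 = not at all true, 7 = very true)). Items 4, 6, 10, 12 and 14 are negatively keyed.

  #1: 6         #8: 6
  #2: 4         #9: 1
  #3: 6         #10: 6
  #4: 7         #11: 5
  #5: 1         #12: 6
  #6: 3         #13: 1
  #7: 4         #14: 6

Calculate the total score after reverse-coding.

46

Raw sum = 62. Negatively keyed items: 4, 6, 10, 12, 14; their raw sum = 28.
Each reversal replaces raw with 8 − raw, changing the total by 8 − 2·raw per item.
Total = 62 + 5·8 − 2·28 = 62 + 40 − 56 = 46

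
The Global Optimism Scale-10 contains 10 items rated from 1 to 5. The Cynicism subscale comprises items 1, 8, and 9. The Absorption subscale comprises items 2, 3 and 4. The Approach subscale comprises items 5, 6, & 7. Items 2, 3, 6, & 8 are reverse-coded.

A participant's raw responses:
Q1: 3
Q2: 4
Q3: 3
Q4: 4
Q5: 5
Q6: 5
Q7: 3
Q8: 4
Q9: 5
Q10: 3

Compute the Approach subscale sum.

9

Approach items: 5, 6, 7.
Of these, item 6 is reverse-coded; reversed = (1+5) − raw = 6 − raw.
  item 5: 5
  item 6: 6 − 5 = 1
  item 7: 3
Sum = 5 + 1 + 3 = 9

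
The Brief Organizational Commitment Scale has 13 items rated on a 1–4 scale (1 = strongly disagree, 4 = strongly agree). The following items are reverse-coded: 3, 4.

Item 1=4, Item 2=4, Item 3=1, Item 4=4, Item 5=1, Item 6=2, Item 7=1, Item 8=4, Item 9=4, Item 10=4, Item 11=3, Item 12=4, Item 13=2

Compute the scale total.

38

Reverse-coded items (on a 1–4 scale, reversed = 5 − raw):
  item 3: 5 − 1 = 4
  item 4: 5 − 4 = 1
After reverse-coding: 4, 4, 4, 1, 1, 2, 1, 4, 4, 4, 3, 4, 2
Total = 4 + 4 + 4 + 1 + 1 + 2 + 1 + 4 + 4 + 4 + 3 + 4 + 2 = 38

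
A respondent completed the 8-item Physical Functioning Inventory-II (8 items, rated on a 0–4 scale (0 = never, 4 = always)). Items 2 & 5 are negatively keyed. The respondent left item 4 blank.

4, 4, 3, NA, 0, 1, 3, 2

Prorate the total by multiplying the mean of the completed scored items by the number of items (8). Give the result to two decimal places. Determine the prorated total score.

Reverse-coded (on a 0–4 scale, reversed = 4 − raw):
  item 2: 4 − 4 = 0
  item 5: 4 − 0 = 4
Completed scored items (7 of 8): 4, 0, 3, 4, 1, 3, 2; sum = 17.
Person mean = 17 / 7 ≈ 2.4286
Prorated total = (17 / 7) × 8 = 19.43 (to 2 dp)

19.43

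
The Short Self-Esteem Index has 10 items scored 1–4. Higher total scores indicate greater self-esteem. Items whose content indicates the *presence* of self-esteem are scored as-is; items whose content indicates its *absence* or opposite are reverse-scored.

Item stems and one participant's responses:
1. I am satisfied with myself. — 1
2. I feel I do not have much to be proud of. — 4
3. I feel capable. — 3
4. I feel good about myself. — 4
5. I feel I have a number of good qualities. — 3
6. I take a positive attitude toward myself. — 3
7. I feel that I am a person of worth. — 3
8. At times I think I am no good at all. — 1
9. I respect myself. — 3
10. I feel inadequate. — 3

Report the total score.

27

Items 2, 8, 10 describe the absence/opposite of self-esteem → reverse-score.
reversed = (1+4) − raw = 5 − raw.
  item 1: 1
  item 2: 5 − 4 = 1
  item 3: 3
  item 4: 4
  item 5: 3
  item 6: 3
  item 7: 3
  item 8: 5 − 1 = 4
  item 9: 3
  item 10: 5 − 3 = 2
Total = 1 + 1 + 3 + 4 + 3 + 3 + 3 + 4 + 3 + 2 = 27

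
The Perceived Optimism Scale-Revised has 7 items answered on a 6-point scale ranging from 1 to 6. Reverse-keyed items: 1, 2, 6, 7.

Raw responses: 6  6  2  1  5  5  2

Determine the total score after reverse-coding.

Apply reverse scoring (on a 1–6 scale, reversed = 7 − raw):
  item 1: 7 − 6 = 1
  item 2: 7 − 6 = 1
  item 6: 7 − 5 = 2
  item 7: 7 − 2 = 5
Scored responses: 1, 1, 2, 1, 5, 2, 5
Total = 1 + 1 + 2 + 1 + 5 + 2 + 5 = 17

17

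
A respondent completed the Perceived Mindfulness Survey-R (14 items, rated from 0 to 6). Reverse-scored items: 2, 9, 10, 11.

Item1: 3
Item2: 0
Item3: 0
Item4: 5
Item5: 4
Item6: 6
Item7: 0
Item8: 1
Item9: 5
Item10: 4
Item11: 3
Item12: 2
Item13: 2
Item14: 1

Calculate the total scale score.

36

Reverse-scored items use 6 − raw:
  item 2: 6 − 0 = 6
  item 9: 6 − 5 = 1
  item 10: 6 − 4 = 2
  item 11: 6 − 3 = 3
After reverse-coding: 3, 6, 0, 5, 4, 6, 0, 1, 1, 2, 3, 2, 2, 1
Total = 3 + 6 + 0 + 5 + 4 + 6 + 0 + 1 + 1 + 2 + 3 + 2 + 2 + 1 = 36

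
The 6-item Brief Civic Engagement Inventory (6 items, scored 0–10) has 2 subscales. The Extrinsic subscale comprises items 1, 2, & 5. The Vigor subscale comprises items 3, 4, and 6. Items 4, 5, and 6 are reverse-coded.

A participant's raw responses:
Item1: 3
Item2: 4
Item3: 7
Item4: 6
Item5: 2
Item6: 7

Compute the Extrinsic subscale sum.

15

Extrinsic items: 1, 2, 5.
Of these, item 5 is reverse-coded; reverse-coded value = 10 − response.
  item 1: 3
  item 2: 4
  item 5: 10 − 2 = 8
Sum = 3 + 4 + 8 = 15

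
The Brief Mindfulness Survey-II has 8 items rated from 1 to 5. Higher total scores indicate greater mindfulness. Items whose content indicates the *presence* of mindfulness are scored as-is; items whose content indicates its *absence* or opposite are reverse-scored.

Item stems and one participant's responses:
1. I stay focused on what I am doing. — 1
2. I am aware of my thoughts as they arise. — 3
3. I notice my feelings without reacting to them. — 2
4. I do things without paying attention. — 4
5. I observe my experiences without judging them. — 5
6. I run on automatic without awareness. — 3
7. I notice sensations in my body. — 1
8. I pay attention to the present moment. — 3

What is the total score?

Items 4, 6 describe the absence/opposite of mindfulness → reverse-score.
on a 1–5 scale, reversed = 6 − raw.
  item 1: 1
  item 2: 3
  item 3: 2
  item 4: 6 − 4 = 2
  item 5: 5
  item 6: 6 − 3 = 3
  item 7: 1
  item 8: 3
Total = 1 + 3 + 2 + 2 + 5 + 3 + 1 + 3 = 20

20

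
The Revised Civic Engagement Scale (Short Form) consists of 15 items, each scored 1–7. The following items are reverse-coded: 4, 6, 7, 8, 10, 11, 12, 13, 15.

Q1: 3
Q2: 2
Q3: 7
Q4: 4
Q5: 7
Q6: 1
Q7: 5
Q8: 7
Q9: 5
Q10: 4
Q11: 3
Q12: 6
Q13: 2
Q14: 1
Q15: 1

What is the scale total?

64

Reverse-coded items (reversed = (1+7) − raw = 8 − raw):
  item 4: 8 − 4 = 4
  item 6: 8 − 1 = 7
  item 7: 8 − 5 = 3
  item 8: 8 − 7 = 1
  item 10: 8 − 4 = 4
  item 11: 8 − 3 = 5
  item 12: 8 − 6 = 2
  item 13: 8 − 2 = 6
  item 15: 8 − 1 = 7
Scored items: 3, 2, 7, 4, 7, 7, 3, 1, 5, 4, 5, 2, 6, 1, 7
Total = 3 + 2 + 7 + 4 + 7 + 7 + 3 + 1 + 5 + 4 + 5 + 2 + 6 + 1 + 7 = 64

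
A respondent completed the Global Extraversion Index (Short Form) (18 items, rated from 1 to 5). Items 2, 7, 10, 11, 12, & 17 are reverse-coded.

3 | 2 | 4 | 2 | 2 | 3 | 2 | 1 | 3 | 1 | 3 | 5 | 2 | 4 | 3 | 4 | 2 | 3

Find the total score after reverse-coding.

55

Reverse-coded items use 6 − raw:
  item 2: 6 − 2 = 4
  item 7: 6 − 2 = 4
  item 10: 6 − 1 = 5
  item 11: 6 − 3 = 3
  item 12: 6 − 5 = 1
  item 17: 6 − 2 = 4
Scored items: 3, 4, 4, 2, 2, 3, 4, 1, 3, 5, 3, 1, 2, 4, 3, 4, 4, 3
Total = 3 + 4 + 4 + 2 + 2 + 3 + 4 + 1 + 3 + 5 + 3 + 1 + 2 + 4 + 3 + 4 + 4 + 3 = 55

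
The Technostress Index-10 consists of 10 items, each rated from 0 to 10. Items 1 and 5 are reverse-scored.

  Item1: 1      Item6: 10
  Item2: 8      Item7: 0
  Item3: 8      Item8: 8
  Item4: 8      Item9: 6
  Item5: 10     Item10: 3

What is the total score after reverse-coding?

60

Reverse-scored items use 10 − raw:
  item 1: 10 − 1 = 9
  item 5: 10 − 10 = 0
Scored items: 9, 8, 8, 8, 0, 10, 0, 8, 6, 3
Total = 9 + 8 + 8 + 8 + 0 + 10 + 0 + 8 + 6 + 3 = 60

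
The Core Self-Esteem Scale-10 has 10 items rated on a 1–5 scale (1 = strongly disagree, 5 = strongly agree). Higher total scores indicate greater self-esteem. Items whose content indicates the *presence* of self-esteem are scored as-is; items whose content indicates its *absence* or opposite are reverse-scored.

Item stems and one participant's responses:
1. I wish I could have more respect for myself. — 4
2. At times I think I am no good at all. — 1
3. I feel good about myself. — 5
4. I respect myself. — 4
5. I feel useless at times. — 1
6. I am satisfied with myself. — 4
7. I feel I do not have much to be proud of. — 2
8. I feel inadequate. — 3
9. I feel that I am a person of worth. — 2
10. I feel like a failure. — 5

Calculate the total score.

Items 1, 2, 5, 7, 8, 10 describe the absence/opposite of self-esteem → reverse-score.
reverse-coded value = 6 − response.
  item 1: 6 − 4 = 2
  item 2: 6 − 1 = 5
  item 3: 5
  item 4: 4
  item 5: 6 − 1 = 5
  item 6: 4
  item 7: 6 − 2 = 4
  item 8: 6 − 3 = 3
  item 9: 2
  item 10: 6 − 5 = 1
Total = 2 + 5 + 5 + 4 + 5 + 4 + 4 + 3 + 2 + 1 = 35

35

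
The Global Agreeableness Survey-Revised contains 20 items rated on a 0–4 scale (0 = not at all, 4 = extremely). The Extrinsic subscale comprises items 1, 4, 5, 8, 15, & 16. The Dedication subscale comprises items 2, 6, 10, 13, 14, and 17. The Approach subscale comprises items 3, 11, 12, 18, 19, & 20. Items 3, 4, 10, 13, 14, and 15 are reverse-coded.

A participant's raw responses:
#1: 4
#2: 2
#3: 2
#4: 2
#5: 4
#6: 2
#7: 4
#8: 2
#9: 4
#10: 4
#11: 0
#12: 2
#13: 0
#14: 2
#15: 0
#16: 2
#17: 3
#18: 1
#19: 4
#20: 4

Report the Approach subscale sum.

13

Approach items: 3, 11, 12, 18, 19, 20.
Of these, item 3 is reverse-coded; reverse-coded value = 4 − response.
  item 3: 4 − 2 = 2
  item 11: 0
  item 12: 2
  item 18: 1
  item 19: 4
  item 20: 4
Sum = 2 + 0 + 2 + 1 + 4 + 4 = 13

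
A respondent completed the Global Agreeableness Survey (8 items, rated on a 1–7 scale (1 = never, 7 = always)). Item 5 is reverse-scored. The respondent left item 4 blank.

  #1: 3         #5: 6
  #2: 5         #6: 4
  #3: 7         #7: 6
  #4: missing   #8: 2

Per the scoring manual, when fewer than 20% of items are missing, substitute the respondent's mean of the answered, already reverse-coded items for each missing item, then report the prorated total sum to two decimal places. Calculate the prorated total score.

33.14

Reverse-coded (reversed = (1+7) − raw = 8 − raw):
  item 5: 8 − 6 = 2
Completed scored items (7 of 8): 3, 5, 7, 2, 4, 6, 2; sum = 29.
Person mean = 29 / 7 ≈ 4.1429
Prorated total = (29 / 7) × 8 = 33.14 (to 2 dp)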